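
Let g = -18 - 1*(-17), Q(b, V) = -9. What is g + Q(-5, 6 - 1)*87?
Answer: -784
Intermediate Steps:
g = -1 (g = -18 + 17 = -1)
g + Q(-5, 6 - 1)*87 = -1 - 9*87 = -1 - 783 = -784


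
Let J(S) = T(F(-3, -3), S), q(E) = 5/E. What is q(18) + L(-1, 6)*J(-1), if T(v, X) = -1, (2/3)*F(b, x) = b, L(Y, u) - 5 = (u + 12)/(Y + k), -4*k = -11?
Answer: -1891/126 ≈ -15.008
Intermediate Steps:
k = 11/4 (k = -1/4*(-11) = 11/4 ≈ 2.7500)
L(Y, u) = 5 + (12 + u)/(11/4 + Y) (L(Y, u) = 5 + (u + 12)/(Y + 11/4) = 5 + (12 + u)/(11/4 + Y))
F(b, x) = 3*b/2
J(S) = -1
q(18) + L(-1, 6)*J(-1) = 5/18 + ((103 + 4*6 + 20*(-1))/(11 + 4*(-1)))*(-1) = 5*(1/18) + ((103 + 24 - 20)/(11 - 4))*(-1) = 5/18 + (107/7)*(-1) = 5/18 - 107/7 = -1891/126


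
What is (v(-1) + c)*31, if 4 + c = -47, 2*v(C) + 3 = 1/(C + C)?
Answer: -6541/4 ≈ -1635.3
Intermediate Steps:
v(C) = -3/2 + 1/(4*C) (v(C) = -3/2 + 1/(2*(C + C)) = -3/2 + 1/(2*((2*C))) = -3/2 + (1/(2*C))/2 = -3/2 + 1/(4*C))
c = -51 (c = -4 - 47 = -51)
(v(-1) + c)*31 = ((¼)*(1 - 6*(-1))/(-1) - 51)*31 = ((¼)*(-1)*(1 + 6) - 51)*31 = ((¼)*(-1)*7 - 51)*31 = (-7/4 - 51)*31 = -211/4*31 = -6541/4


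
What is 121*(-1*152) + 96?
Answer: -18296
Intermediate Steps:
121*(-1*152) + 96 = 121*(-152) + 96 = -18392 + 96 = -18296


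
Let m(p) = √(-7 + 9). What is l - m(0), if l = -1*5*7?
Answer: -35 - √2 ≈ -36.414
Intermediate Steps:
l = -35 (l = -5*7 = -35)
m(p) = √2
l - m(0) = -35 - √2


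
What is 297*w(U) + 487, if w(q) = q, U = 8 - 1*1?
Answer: 2566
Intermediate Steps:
U = 7 (U = 8 - 1 = 7)
297*w(U) + 487 = 297*7 + 487 = 2079 + 487 = 2566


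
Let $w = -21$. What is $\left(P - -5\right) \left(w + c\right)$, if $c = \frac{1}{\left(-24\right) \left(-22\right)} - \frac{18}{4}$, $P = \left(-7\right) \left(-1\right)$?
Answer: $- \frac{13463}{44} \approx -305.98$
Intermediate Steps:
$P = 7$
$c = - \frac{2375}{528}$ ($c = \left(- \frac{1}{24}\right) \left(- \frac{1}{22}\right) - \frac{9}{2} = \frac{1}{528} - \frac{9}{2} = - \frac{2375}{528} \approx -4.4981$)
$\left(P - -5\right) \left(w + c\right) = \left(7 - -5\right) \left(-21 - \frac{2375}{528}\right) = \left(7 + 5\right) \left(- \frac{13463}{528}\right) = 12 \left(- \frac{13463}{528}\right) = - \frac{13463}{44}$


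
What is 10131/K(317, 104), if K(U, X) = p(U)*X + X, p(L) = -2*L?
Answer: -3377/21944 ≈ -0.15389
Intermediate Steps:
K(U, X) = X - 2*U*X (K(U, X) = (-2*U)*X + X = -2*U*X + X = X - 2*U*X)
10131/K(317, 104) = 10131/((104*(1 - 2*317))) = 10131/((104*(1 - 634))) = 10131/((104*(-633))) = 10131/(-65832) = 10131*(-1/65832) = -3377/21944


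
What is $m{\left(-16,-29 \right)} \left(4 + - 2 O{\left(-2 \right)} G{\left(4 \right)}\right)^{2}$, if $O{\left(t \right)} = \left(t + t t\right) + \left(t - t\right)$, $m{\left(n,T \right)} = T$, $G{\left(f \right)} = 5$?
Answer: $-7424$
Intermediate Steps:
$O{\left(t \right)} = t + t^{2}$ ($O{\left(t \right)} = \left(t + t^{2}\right) + 0 = t + t^{2}$)
$m{\left(-16,-29 \right)} \left(4 + - 2 O{\left(-2 \right)} G{\left(4 \right)}\right)^{2} = - 29 \left(4 + - 2 \left(- 2 \left(1 - 2\right)\right) 5\right)^{2} = - 29 \left(4 + - 2 \left(\left(-2\right) \left(-1\right)\right) 5\right)^{2} = - 29 \left(4 + \left(-2\right) 2 \cdot 5\right)^{2} = - 29 \left(4 - 20\right)^{2} = - 29 \left(-16\right)^{2} = \left(-29\right) 256 = -7424$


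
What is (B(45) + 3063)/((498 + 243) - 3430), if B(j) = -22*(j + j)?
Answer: -1083/2689 ≈ -0.40275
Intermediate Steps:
B(j) = -44*j
(B(45) + 3063)/((498 + 243) - 3430) = (-44*45 + 3063)/((498 + 243) - 3430) = (-1980 + 3063)/(741 - 3430) = 1083/(-2689) = 1083*(-1/2689) = -1083/2689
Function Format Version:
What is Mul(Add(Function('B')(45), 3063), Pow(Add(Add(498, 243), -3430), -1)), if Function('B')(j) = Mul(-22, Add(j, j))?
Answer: Rational(-1083, 2689) ≈ -0.40275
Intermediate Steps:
Function('B')(j) = Mul(-44, j) (Function('B')(j) = Mul(-22, Mul(2, j)) = Mul(-44, j))
Mul(Add(Function('B')(45), 3063), Pow(Add(Add(498, 243), -3430), -1)) = Mul(Add(Mul(-44, 45), 3063), Pow(Add(Add(498, 243), -3430), -1)) = Mul(Add(-1980, 3063), Pow(Add(741, -3430), -1)) = Mul(1083, Pow(-2689, -1)) = Mul(1083, Rational(-1, 2689)) = Rational(-1083, 2689)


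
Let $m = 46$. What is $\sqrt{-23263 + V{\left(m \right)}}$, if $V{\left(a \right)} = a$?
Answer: $i \sqrt{23217} \approx 152.37 i$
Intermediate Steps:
$\sqrt{-23263 + V{\left(m \right)}} = \sqrt{-23263 + 46} = \sqrt{-23217} = i \sqrt{23217}$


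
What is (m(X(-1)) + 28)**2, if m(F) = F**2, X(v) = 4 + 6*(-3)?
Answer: 50176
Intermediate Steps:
X(v) = -14 (X(v) = 4 - 18 = -14)
(m(X(-1)) + 28)**2 = ((-14)**2 + 28)**2 = (196 + 28)**2 = 224**2 = 50176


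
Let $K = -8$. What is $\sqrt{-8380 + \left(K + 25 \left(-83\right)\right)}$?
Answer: $i \sqrt{10463} \approx 102.29 i$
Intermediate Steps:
$\sqrt{-8380 + \left(K + 25 \left(-83\right)\right)} = \sqrt{-8380 + \left(-8 + 25 \left(-83\right)\right)} = \sqrt{-8380 - 2083} = \sqrt{-10463} = i \sqrt{10463}$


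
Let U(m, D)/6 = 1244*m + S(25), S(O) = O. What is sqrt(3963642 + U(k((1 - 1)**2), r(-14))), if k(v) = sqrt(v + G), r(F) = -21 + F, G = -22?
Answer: 2*sqrt(990948 + 1866*I*sqrt(22)) ≈ 1990.9 + 8.7921*I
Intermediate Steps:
k(v) = sqrt(-22 + v) (k(v) = sqrt(v - 22) = sqrt(-22 + v))
U(m, D) = 150 + 7464*m (U(m, D) = 6*(1244*m + 25) = 6*(25 + 1244*m) = 150 + 7464*m)
sqrt(3963642 + U(k((1 - 1)**2), r(-14))) = sqrt(3963642 + (150 + 7464*sqrt(-22 + (1 - 1)**2))) = sqrt(3963642 + (150 + 7464*sqrt(-22 + 0**2))) = sqrt(3963642 + (150 + 7464*sqrt(-22 + 0))) = sqrt(3963642 + (150 + 7464*sqrt(-22))) = sqrt(3963642 + (150 + 7464*(I*sqrt(22)))) = sqrt(3963642 + (150 + 7464*I*sqrt(22))) = sqrt(3963792 + 7464*I*sqrt(22))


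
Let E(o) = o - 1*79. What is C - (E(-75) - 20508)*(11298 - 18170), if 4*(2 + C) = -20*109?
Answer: -141989811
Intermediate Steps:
C = -547 (C = -2 + (-20*109)/4 = -2 + (1/4)*(-2180) = -2 - 545 = -547)
E(o) = -79 + o (E(o) = o - 79 = -79 + o)
C - (E(-75) - 20508)*(11298 - 18170) = -547 - ((-79 - 75) - 20508)*(11298 - 18170) = -547 - (-154 - 20508)*(-6872) = -547 - (-20662)*(-6872) = -547 - 1*141989264 = -547 - 141989264 = -141989811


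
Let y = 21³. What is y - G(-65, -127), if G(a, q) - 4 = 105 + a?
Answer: 9217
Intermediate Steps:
G(a, q) = 109 + a (G(a, q) = 4 + (105 + a) = 109 + a)
y = 9261
y - G(-65, -127) = 9261 - (109 - 65) = 9261 - 1*44 = 9261 - 44 = 9217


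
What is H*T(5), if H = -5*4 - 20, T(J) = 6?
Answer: -240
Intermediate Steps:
H = -40 (H = -20 - 20 = -40)
H*T(5) = -40*6 = -240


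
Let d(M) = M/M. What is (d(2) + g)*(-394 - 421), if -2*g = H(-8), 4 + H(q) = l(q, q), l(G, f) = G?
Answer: -5705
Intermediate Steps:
H(q) = -4 + q
g = 6 (g = -(-4 - 8)/2 = -½*(-12) = 6)
d(M) = 1
(d(2) + g)*(-394 - 421) = (1 + 6)*(-394 - 421) = 7*(-815) = -5705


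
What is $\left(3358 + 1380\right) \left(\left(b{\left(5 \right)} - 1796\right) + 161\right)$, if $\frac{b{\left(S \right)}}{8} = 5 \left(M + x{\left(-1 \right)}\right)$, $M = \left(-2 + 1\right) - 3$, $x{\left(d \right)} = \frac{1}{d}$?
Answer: $-8694230$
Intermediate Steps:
$M = -4$ ($M = -1 - 3 = -4$)
$b{\left(S \right)} = -200$ ($b{\left(S \right)} = 8 \cdot 5 \left(-4 + \frac{1}{-1}\right) = 8 \cdot 5 \left(-4 - 1\right) = 8 \cdot 5 \left(-5\right) = 8 \left(-25\right) = -200$)
$\left(3358 + 1380\right) \left(\left(b{\left(5 \right)} - 1796\right) + 161\right) = \left(3358 + 1380\right) \left(\left(-200 - 1796\right) + 161\right) = 4738 \left(\left(-200 - 1796\right) + 161\right) = 4738 \left(-1996 + 161\right) = 4738 \left(-1835\right) = -8694230$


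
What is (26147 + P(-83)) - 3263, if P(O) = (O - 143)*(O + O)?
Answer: 60400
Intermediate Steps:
P(O) = 2*O*(-143 + O) (P(O) = (-143 + O)*(2*O) = 2*O*(-143 + O))
(26147 + P(-83)) - 3263 = (26147 + 2*(-83)*(-143 - 83)) - 3263 = (26147 + 2*(-83)*(-226)) - 3263 = (26147 + 37516) - 3263 = 63663 - 3263 = 60400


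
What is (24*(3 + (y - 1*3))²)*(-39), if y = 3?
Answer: -8424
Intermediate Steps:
(24*(3 + (y - 1*3))²)*(-39) = (24*(3 + (3 - 1*3))²)*(-39) = (24*(3 + (3 - 3))²)*(-39) = (24*(3 + 0)²)*(-39) = (24*3²)*(-39) = (24*9)*(-39) = 216*(-39) = -8424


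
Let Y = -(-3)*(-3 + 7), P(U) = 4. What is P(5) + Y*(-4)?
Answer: -44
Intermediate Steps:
Y = 12 (Y = -(-3)*4 = -1*(-12) = 12)
P(5) + Y*(-4) = 4 + 12*(-4) = 4 - 48 = -44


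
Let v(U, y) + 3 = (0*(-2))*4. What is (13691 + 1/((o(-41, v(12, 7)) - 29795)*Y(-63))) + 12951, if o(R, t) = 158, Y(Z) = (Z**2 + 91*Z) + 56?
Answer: 1348617933433/50619996 ≈ 26642.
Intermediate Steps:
Y(Z) = 56 + Z**2 + 91*Z
v(U, y) = -3 (v(U, y) = -3 + (0*(-2))*4 = -3 + 0*4 = -3 + 0 = -3)
(13691 + 1/((o(-41, v(12, 7)) - 29795)*Y(-63))) + 12951 = (13691 + 1/((158 - 29795)*(56 + (-63)**2 + 91*(-63)))) + 12951 = (13691 + 1/((-29637)*(56 + 3969 - 5733))) + 12951 = (13691 - 1/29637/(-1708)) + 12951 = (13691 - 1/29637*(-1/1708)) + 12951 = (13691 + 1/50619996) + 12951 = 693038365237/50619996 + 12951 = 1348617933433/50619996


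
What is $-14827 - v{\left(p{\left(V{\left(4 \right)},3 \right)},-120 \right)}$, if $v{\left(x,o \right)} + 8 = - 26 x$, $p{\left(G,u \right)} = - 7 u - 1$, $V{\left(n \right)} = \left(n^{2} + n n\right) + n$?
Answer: $-15391$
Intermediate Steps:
$V{\left(n \right)} = n + 2 n^{2}$ ($V{\left(n \right)} = \left(n^{2} + n^{2}\right) + n = 2 n^{2} + n = n + 2 n^{2}$)
$p{\left(G,u \right)} = -1 - 7 u$
$v{\left(x,o \right)} = -8 - 26 x$
$-14827 - v{\left(p{\left(V{\left(4 \right)},3 \right)},-120 \right)} = -14827 - \left(-8 - 26 \left(-1 - 21\right)\right) = -14827 - \left(-8 - -572\right) = -14827 - \left(-8 + 572\right) = -14827 - 564 = -15391$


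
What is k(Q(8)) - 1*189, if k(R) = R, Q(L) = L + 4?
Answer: -177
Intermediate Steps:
Q(L) = 4 + L
k(Q(8)) - 1*189 = (4 + 8) - 1*189 = 12 - 189 = -177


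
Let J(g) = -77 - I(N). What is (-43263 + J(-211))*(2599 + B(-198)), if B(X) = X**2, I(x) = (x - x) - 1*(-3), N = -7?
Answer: -1811867429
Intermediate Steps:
I(x) = 3 (I(x) = 0 + 3 = 3)
J(g) = -80 (J(g) = -77 - 1*3 = -77 - 3 = -80)
(-43263 + J(-211))*(2599 + B(-198)) = (-43263 - 80)*(2599 + (-198)**2) = -43343*(2599 + 39204) = -43343*41803 = -1811867429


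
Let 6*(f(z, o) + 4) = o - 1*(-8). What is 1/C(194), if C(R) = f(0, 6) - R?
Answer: -3/587 ≈ -0.0051107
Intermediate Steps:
f(z, o) = -8/3 + o/6 (f(z, o) = -4 + (o - 1*(-8))/6 = -4 + (o + 8)/6 = -4 + (8 + o)/6 = -4 + (4/3 + o/6) = -8/3 + o/6)
C(R) = -5/3 - R (C(R) = (-8/3 + (⅙)*6) - R = (-8/3 + 1) - R = -5/3 - R)
1/C(194) = 1/(-5/3 - 1*194) = 1/(-5/3 - 194) = 1/(-587/3) = -3/587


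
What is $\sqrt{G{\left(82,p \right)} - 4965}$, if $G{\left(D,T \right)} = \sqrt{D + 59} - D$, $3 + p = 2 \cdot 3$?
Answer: $\sqrt{-5047 + \sqrt{141}} \approx 70.959 i$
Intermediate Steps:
$p = 3$ ($p = -3 + 2 \cdot 3 = -3 + 6 = 3$)
$G{\left(D,T \right)} = \sqrt{59 + D} - D$
$\sqrt{G{\left(82,p \right)} - 4965} = \sqrt{\left(\sqrt{59 + 82} - 82\right) - 4965} = \sqrt{\left(\sqrt{141} - 82\right) - 4965} = \sqrt{\left(-82 + \sqrt{141}\right) - 4965} = \sqrt{-5047 + \sqrt{141}}$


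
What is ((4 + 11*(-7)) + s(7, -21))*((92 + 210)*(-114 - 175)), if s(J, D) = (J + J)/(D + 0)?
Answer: 19288438/3 ≈ 6.4295e+6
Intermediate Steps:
s(J, D) = 2*J/D (s(J, D) = (2*J)/D = 2*J/D)
((4 + 11*(-7)) + s(7, -21))*((92 + 210)*(-114 - 175)) = ((4 + 11*(-7)) + 2*7/(-21))*((92 + 210)*(-114 - 175)) = ((4 - 77) + 2*7*(-1/21))*(302*(-289)) = (-73 - 2/3)*(-87278) = -221/3*(-87278) = 19288438/3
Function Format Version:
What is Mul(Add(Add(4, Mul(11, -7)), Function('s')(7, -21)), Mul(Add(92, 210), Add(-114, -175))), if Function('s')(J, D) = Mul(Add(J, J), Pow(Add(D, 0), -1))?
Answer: Rational(19288438, 3) ≈ 6.4295e+6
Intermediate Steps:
Function('s')(J, D) = Mul(2, J, Pow(D, -1)) (Function('s')(J, D) = Mul(Mul(2, J), Pow(D, -1)) = Mul(2, J, Pow(D, -1)))
Mul(Add(Add(4, Mul(11, -7)), Function('s')(7, -21)), Mul(Add(92, 210), Add(-114, -175))) = Mul(Add(Add(4, Mul(11, -7)), Mul(2, 7, Pow(-21, -1))), Mul(Add(92, 210), Add(-114, -175))) = Mul(Add(Add(4, -77), Mul(2, 7, Rational(-1, 21))), Mul(302, -289)) = Mul(Add(-73, Rational(-2, 3)), -87278) = Mul(Rational(-221, 3), -87278) = Rational(19288438, 3)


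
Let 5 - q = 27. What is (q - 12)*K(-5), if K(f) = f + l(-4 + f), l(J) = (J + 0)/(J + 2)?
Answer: 884/7 ≈ 126.29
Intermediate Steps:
l(J) = J/(2 + J)
K(f) = f + (-4 + f)/(-2 + f) (K(f) = f + (-4 + f)/(2 + (-4 + f)) = f + (-4 + f)/(-2 + f))
q = -22 (q = 5 - 1*27 = 5 - 27 = -22)
(q - 12)*K(-5) = (-22 - 12)*((-4 + (-5)² - 1*(-5))/(-2 - 5)) = -34*(-4 + 25 + 5)/(-7) = -(-34)*26/7 = -34*(-26/7) = 884/7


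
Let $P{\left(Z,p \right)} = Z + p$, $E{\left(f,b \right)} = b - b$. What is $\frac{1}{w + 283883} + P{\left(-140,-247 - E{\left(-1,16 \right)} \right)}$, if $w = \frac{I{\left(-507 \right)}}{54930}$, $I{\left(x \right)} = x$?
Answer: $- \frac{2011586337797}{5197897561} \approx -387.0$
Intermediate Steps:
$E{\left(f,b \right)} = 0$
$w = - \frac{169}{18310}$ ($w = - \frac{507}{54930} = \left(-507\right) \frac{1}{54930} = - \frac{169}{18310} \approx -0.0092299$)
$\frac{1}{w + 283883} + P{\left(-140,-247 - E{\left(-1,16 \right)} \right)} = \frac{1}{- \frac{169}{18310} + 283883} - 387 = \frac{1}{\frac{5197897561}{18310}} + \left(-140 + \left(-247 + 0\right)\right) = \frac{18310}{5197897561} - 387 = - \frac{2011586337797}{5197897561}$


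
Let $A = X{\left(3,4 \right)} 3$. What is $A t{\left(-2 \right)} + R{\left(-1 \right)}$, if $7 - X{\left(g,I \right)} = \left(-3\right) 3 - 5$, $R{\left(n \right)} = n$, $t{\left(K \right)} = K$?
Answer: $-127$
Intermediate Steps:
$X{\left(g,I \right)} = 21$ ($X{\left(g,I \right)} = 7 - \left(\left(-3\right) 3 - 5\right) = 7 - \left(-9 - 5\right) = 7 - -14 = 7 + 14 = 21$)
$A = 63$ ($A = 21 \cdot 3 = 63$)
$A t{\left(-2 \right)} + R{\left(-1 \right)} = 63 \left(-2\right) - 1 = -126 - 1 = -127$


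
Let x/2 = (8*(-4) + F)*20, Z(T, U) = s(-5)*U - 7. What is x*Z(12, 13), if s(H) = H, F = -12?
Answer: 126720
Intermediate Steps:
Z(T, U) = -7 - 5*U (Z(T, U) = -5*U - 7 = -7 - 5*U)
x = -1760 (x = 2*((8*(-4) - 12)*20) = 2*((-32 - 12)*20) = 2*(-44*20) = 2*(-880) = -1760)
x*Z(12, 13) = -1760*(-7 - 5*13) = -1760*(-7 - 65) = -1760*(-72) = 126720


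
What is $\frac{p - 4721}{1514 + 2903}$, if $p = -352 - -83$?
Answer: $- \frac{4990}{4417} \approx -1.1297$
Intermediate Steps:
$p = -269$ ($p = -352 + 83 = -269$)
$\frac{p - 4721}{1514 + 2903} = \frac{-269 - 4721}{1514 + 2903} = - \frac{4990}{4417}$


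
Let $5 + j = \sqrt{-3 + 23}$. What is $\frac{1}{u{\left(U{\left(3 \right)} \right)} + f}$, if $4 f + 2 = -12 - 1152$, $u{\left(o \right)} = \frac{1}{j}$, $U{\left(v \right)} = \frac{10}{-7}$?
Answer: $- \frac{5850}{1711109} + \frac{8 \sqrt{5}}{1711109} \approx -0.0034084$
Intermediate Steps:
$U{\left(v \right)} = - \frac{10}{7}$ ($U{\left(v \right)} = 10 \left(- \frac{1}{7}\right) = - \frac{10}{7}$)
$j = -5 + 2 \sqrt{5}$ ($j = -5 + \sqrt{-3 + 23} = -5 + \sqrt{20} = -5 + 2 \sqrt{5} \approx -0.52786$)
$u{\left(o \right)} = \frac{1}{-5 + 2 \sqrt{5}}$
$f = - \frac{583}{2}$ ($f = - \frac{1}{2} + \frac{-12 - 1152}{4} = - \frac{1}{2} + \frac{1}{4} \left(-1164\right) = - \frac{1}{2} - 291 = - \frac{583}{2} \approx -291.5$)
$\frac{1}{u{\left(U{\left(3 \right)} \right)} + f} = \frac{1}{\left(-1 - \frac{2 \sqrt{5}}{5}\right) - \frac{583}{2}} = \frac{1}{- \frac{585}{2} - \frac{2 \sqrt{5}}{5}}$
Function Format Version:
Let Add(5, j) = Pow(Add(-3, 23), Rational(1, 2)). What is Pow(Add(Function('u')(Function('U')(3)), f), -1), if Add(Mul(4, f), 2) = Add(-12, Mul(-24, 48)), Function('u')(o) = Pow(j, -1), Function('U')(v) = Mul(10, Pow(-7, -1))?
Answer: Add(Rational(-5850, 1711109), Mul(Rational(8, 1711109), Pow(5, Rational(1, 2)))) ≈ -0.0034084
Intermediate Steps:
Function('U')(v) = Rational(-10, 7) (Function('U')(v) = Mul(10, Rational(-1, 7)) = Rational(-10, 7))
j = Add(-5, Mul(2, Pow(5, Rational(1, 2)))) (j = Add(-5, Pow(Add(-3, 23), Rational(1, 2))) = Add(-5, Pow(20, Rational(1, 2))) = Add(-5, Mul(2, Pow(5, Rational(1, 2)))) ≈ -0.52786)
Function('u')(o) = Pow(Add(-5, Mul(2, Pow(5, Rational(1, 2)))), -1)
f = Rational(-583, 2) (f = Add(Rational(-1, 2), Mul(Rational(1, 4), Add(-12, Mul(-24, 48)))) = Add(Rational(-1, 2), Mul(Rational(1, 4), Add(-12, -1152))) = Add(Rational(-1, 2), Mul(Rational(1, 4), -1164)) = Add(Rational(-1, 2), -291) = Rational(-583, 2) ≈ -291.50)
Pow(Add(Function('u')(Function('U')(3)), f), -1) = Pow(Add(Add(-1, Mul(Rational(-2, 5), Pow(5, Rational(1, 2)))), Rational(-583, 2)), -1) = Pow(Add(Rational(-585, 2), Mul(Rational(-2, 5), Pow(5, Rational(1, 2)))), -1)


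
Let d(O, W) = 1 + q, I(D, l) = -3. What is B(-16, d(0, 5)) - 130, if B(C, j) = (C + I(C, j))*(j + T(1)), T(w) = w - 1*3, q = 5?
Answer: -206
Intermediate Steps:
T(w) = -3 + w (T(w) = w - 3 = -3 + w)
d(O, W) = 6 (d(O, W) = 1 + 5 = 6)
B(C, j) = (-3 + C)*(-2 + j) (B(C, j) = (C - 3)*(j + (-3 + 1)) = (-3 + C)*(j - 2) = (-3 + C)*(-2 + j))
B(-16, d(0, 5)) - 130 = (6 - 3*6 - 2*(-16) - 16*6) - 130 = (6 - 18 + 32 - 96) - 130 = -76 - 130 = -206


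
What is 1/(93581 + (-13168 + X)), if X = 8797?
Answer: 1/89210 ≈ 1.1210e-5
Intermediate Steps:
1/(93581 + (-13168 + X)) = 1/(93581 + (-13168 + 8797)) = 1/(93581 - 4371) = 1/89210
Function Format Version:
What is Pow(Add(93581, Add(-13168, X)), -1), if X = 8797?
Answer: Rational(1, 89210) ≈ 1.1210e-5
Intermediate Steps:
Pow(Add(93581, Add(-13168, X)), -1) = Pow(Add(93581, Add(-13168, 8797)), -1) = Pow(Add(93581, -4371), -1) = Pow(89210, -1) = Rational(1, 89210)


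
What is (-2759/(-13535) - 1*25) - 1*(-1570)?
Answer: 20914334/13535 ≈ 1545.2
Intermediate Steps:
(-2759/(-13535) - 1*25) - 1*(-1570) = (-2759*(-1/13535) - 25) + 1570 = (2759/13535 - 25) + 1570 = -335616/13535 + 1570 = 20914334/13535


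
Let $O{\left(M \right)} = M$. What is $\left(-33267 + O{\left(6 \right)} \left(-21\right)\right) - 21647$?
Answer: $-55040$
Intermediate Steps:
$\left(-33267 + O{\left(6 \right)} \left(-21\right)\right) - 21647 = \left(-33267 + 6 \left(-21\right)\right) - 21647 = \left(-33267 - 126\right) - 21647 = -33393 - 21647 = -55040$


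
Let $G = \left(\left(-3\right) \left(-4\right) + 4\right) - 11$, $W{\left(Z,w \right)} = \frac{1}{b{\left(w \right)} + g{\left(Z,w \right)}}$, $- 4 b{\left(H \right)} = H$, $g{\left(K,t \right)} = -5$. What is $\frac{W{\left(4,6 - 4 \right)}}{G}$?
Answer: $- \frac{2}{55} \approx -0.036364$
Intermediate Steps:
$b{\left(H \right)} = - \frac{H}{4}$
$W{\left(Z,w \right)} = \frac{1}{-5 - \frac{w}{4}}$ ($W{\left(Z,w \right)} = \frac{1}{- \frac{w}{4} - 5} = \frac{1}{-5 - \frac{w}{4}}$)
$G = 5$ ($G = \left(12 + 4\right) - 11 = 16 - 11 = 5$)
$\frac{W{\left(4,6 - 4 \right)}}{G} = \frac{\left(-4\right) \frac{1}{20 + \left(6 - 4\right)}}{5} = - \frac{4}{20 + \left(6 - 4\right)} \frac{1}{5} = - \frac{4}{20 + 2} \cdot \frac{1}{5} = - \frac{4}{22} \cdot \frac{1}{5} = \left(-4\right) \frac{1}{22} \cdot \frac{1}{5} = \left(- \frac{2}{11}\right) \frac{1}{5} = - \frac{2}{55}$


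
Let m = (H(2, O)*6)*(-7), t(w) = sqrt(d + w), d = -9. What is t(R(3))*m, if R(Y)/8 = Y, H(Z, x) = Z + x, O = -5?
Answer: 126*sqrt(15) ≈ 488.00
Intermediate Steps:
R(Y) = 8*Y
t(w) = sqrt(-9 + w)
m = 126 (m = ((2 - 5)*6)*(-7) = -3*6*(-7) = -18*(-7) = 126)
t(R(3))*m = sqrt(-9 + 8*3)*126 = sqrt(-9 + 24)*126 = sqrt(15)*126 = 126*sqrt(15)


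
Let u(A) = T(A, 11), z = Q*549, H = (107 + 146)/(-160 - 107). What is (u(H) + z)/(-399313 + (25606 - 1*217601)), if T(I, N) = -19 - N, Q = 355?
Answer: -194865/591308 ≈ -0.32955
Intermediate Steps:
H = -253/267 (H = 253/(-267) = 253*(-1/267) = -253/267 ≈ -0.94757)
z = 194895 (z = 355*549 = 194895)
u(A) = -30 (u(A) = -19 - 1*11 = -19 - 11 = -30)
(u(H) + z)/(-399313 + (25606 - 1*217601)) = (-30 + 194895)/(-399313 + (25606 - 1*217601)) = 194865/(-399313 + (25606 - 217601)) = 194865/(-399313 - 191995) = 194865/(-591308) = 194865*(-1/591308) = -194865/591308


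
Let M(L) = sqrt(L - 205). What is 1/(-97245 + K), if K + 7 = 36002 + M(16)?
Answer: -8750/535937527 - 3*I*sqrt(21)/3751562689 ≈ -1.6327e-5 - 3.6645e-9*I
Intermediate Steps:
M(L) = sqrt(-205 + L)
K = 35995 + 3*I*sqrt(21) (K = -7 + (36002 + sqrt(-205 + 16)) = -7 + (36002 + sqrt(-189)) = -7 + (36002 + 3*I*sqrt(21)) = 35995 + 3*I*sqrt(21) ≈ 35995.0 + 13.748*I)
1/(-97245 + K) = 1/(-97245 + (35995 + 3*I*sqrt(21))) = 1/(-61250 + 3*I*sqrt(21))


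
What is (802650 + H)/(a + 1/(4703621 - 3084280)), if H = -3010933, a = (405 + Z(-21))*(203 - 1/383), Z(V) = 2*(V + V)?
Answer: -1369593906175649/40414068226211 ≈ -33.889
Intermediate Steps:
Z(V) = 4*V (Z(V) = 2*(2*V) = 4*V)
a = 24957108/383 (a = (405 + 4*(-21))*(203 - 1/383) = (405 - 84)*(203 - 1*1/383) = 321*(203 - 1/383) = 321*(77748/383) = 24957108/383 ≈ 65162.)
(802650 + H)/(a + 1/(4703621 - 3084280)) = (802650 - 3010933)/(24957108/383 + 1/(4703621 - 3084280)) = -2208283/(24957108/383 + 1/1619341) = -2208283/40414068226211/620207603 = -2208283*620207603/40414068226211 = -1369593906175649/40414068226211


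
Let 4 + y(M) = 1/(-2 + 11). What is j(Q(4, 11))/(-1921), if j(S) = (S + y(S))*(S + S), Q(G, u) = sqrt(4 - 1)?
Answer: -6/1921 + 70*sqrt(3)/17289 ≈ 0.0038894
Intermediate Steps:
Q(G, u) = sqrt(3)
y(M) = -35/9 (y(M) = -4 + 1/(-2 + 11) = -4 + 1/9 = -35/9)
j(S) = 2*S*(-35/9 + S) (j(S) = (S - 35/9)*(S + S) = (-35/9 + S)*(2*S) = 2*S*(-35/9 + S))
j(Q(4, 11))/(-1921) = (2*sqrt(3)*(-35 + 9*sqrt(3))/9)/(-1921) = (2*sqrt(3)*(-35 + 9*sqrt(3))/9)*(-1/1921) = -2*sqrt(3)*(-35 + 9*sqrt(3))/17289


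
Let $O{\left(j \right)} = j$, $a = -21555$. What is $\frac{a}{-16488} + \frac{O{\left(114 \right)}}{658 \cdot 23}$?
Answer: $\frac{18227389}{13862744} \approx 1.3148$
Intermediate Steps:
$\frac{a}{-16488} + \frac{O{\left(114 \right)}}{658 \cdot 23} = - \frac{21555}{-16488} + \frac{114}{658 \cdot 23} = \left(-21555\right) \left(- \frac{1}{16488}\right) + \frac{114}{15134} = \frac{2395}{1832} + 114 \cdot \frac{1}{15134} = \frac{2395}{1832} + \frac{57}{7567} = \frac{18227389}{13862744}$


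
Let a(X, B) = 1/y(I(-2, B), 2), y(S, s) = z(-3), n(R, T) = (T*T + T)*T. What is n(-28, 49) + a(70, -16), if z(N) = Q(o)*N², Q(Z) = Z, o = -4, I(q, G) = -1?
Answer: 4321799/36 ≈ 1.2005e+5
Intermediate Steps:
n(R, T) = T*(T + T²) (n(R, T) = (T² + T)*T = (T + T²)*T = T*(T + T²))
z(N) = -4*N²
y(S, s) = -36 (y(S, s) = -4*(-3)² = -4*9 = -36)
a(X, B) = -1/36 (a(X, B) = 1/(-36) = -1/36)
n(-28, 49) + a(70, -16) = 49²*(1 + 49) - 1/36 = 2401*50 - 1/36 = 120050 - 1/36 = 4321799/36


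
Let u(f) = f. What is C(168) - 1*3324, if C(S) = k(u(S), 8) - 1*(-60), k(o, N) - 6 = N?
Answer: -3250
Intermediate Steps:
k(o, N) = 6 + N
C(S) = 74 (C(S) = (6 + 8) - 1*(-60) = 14 + 60 = 74)
C(168) - 1*3324 = 74 - 1*3324 = 74 - 3324 = -3250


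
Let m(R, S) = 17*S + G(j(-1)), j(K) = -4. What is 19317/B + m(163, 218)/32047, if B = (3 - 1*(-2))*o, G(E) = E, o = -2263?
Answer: -7906353/4967285 ≈ -1.5917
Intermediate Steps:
B = -11315 (B = (3 - 1*(-2))*(-2263) = (3 + 2)*(-2263) = 5*(-2263) = -11315)
m(R, S) = -4 + 17*S (m(R, S) = 17*S - 4 = -4 + 17*S)
19317/B + m(163, 218)/32047 = 19317/(-11315) + (-4 + 17*218)/32047 = 19317*(-1/11315) + (-4 + 3706)*(1/32047) = -19317/11315 + 3702*(1/32047) = -19317/11315 + 3702/32047 = -7906353/4967285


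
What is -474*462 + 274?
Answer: -218714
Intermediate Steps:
-474*462 + 274 = -218988 + 274 = -218714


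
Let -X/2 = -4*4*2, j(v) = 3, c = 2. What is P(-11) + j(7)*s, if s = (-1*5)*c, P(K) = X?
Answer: 34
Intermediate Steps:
X = 64 (X = -2*(-4*4)*2 = -(-32)*2 = -2*(-32) = 64)
P(K) = 64
s = -10 (s = -1*5*2 = -5*2 = -10)
P(-11) + j(7)*s = 64 + 3*(-10) = 64 - 30 = 34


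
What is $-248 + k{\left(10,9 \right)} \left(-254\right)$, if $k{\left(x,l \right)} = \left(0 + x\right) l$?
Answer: $-23108$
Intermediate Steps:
$k{\left(x,l \right)} = l x$ ($k{\left(x,l \right)} = x l = l x$)
$-248 + k{\left(10,9 \right)} \left(-254\right) = -248 + 9 \cdot 10 \left(-254\right) = -248 + 90 \left(-254\right) = -248 - 22860 = -23108$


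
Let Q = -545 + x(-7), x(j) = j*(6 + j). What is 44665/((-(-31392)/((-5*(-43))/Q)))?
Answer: -9602975/16888896 ≈ -0.56860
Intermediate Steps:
Q = -538 (Q = -545 - 7*(6 - 7) = -545 - 7*(-1) = -545 + 7 = -538)
44665/((-(-31392)/((-5*(-43))/Q))) = 44665/((-(-31392)/(-5*(-43)/(-538)))) = 44665/((-(-31392)/(215*(-1/538)))) = 44665/((-(-31392)/(-215/538))) = 44665/((-(-31392)*(-538)/215)) = 44665/((-36*469136/215)) = 44665/(-16888896/215) = 44665*(-215/16888896) = -9602975/16888896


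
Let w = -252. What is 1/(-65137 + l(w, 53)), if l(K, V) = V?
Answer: -1/65084 ≈ -1.5365e-5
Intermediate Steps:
1/(-65137 + l(w, 53)) = 1/(-65137 + 53) = 1/(-65084) = -1/65084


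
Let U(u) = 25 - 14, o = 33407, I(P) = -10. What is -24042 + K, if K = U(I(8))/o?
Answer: -73015553/3037 ≈ -24042.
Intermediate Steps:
U(u) = 11
K = 1/3037 (K = 11/33407 = 11*(1/33407) = 1/3037 ≈ 0.00032927)
-24042 + K = -24042 + 1/3037 = -73015553/3037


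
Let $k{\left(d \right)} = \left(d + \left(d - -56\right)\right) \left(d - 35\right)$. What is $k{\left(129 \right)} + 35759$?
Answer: $65275$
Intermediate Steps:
$k{\left(d \right)} = \left(-35 + d\right) \left(56 + 2 d\right)$ ($k{\left(d \right)} = \left(d + \left(d + 56\right)\right) \left(-35 + d\right) = \left(d + \left(56 + d\right)\right) \left(-35 + d\right) = \left(56 + 2 d\right) \left(-35 + d\right) = \left(-35 + d\right) \left(56 + 2 d\right)$)
$k{\left(129 \right)} + 35759 = \left(-1960 - 1806 + 2 \cdot 129^{2}\right) + 35759 = \left(-1960 - 1806 + 2 \cdot 16641\right) + 35759 = \left(-1960 - 1806 + 33282\right) + 35759 = 29516 + 35759 = 65275$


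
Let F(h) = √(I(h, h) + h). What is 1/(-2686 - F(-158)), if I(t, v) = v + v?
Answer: I/(√474 - 2686*I) ≈ -0.00037228 + 3.0175e-6*I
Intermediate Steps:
I(t, v) = 2*v
F(h) = √3*√h (F(h) = √(2*h + h) = √(3*h) = √3*√h)
1/(-2686 - F(-158)) = 1/(-2686 - √3*√(-158)) = 1/(-2686 - √3*I*√158) = 1/(-2686 - I*√474)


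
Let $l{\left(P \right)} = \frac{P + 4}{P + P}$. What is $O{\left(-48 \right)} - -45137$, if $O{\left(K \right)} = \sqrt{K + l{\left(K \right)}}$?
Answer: $45137 + \frac{i \sqrt{6846}}{12} \approx 45137.0 + 6.8951 i$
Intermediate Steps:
$l{\left(P \right)} = \frac{4 + P}{2 P}$
$O{\left(K \right)} = \sqrt{K + \frac{4 + K}{2 K}}$
$O{\left(-48 \right)} - -45137 = \frac{\sqrt{2 + 4 \left(-48\right) + \frac{8}{-48}}}{2} - -45137 = \frac{\sqrt{2 - 192 + 8 \left(- \frac{1}{48}\right)}}{2} + 45137 = \frac{\sqrt{2 - 192 - \frac{1}{6}}}{2} + 45137 = \frac{\sqrt{- \frac{1141}{6}}}{2} + 45137 = \frac{\frac{1}{6} i \sqrt{6846}}{2} + 45137 = \frac{i \sqrt{6846}}{12} + 45137 = 45137 + \frac{i \sqrt{6846}}{12}$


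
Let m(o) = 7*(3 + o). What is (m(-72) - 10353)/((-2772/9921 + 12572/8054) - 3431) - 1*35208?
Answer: -1607965310286036/45674551705 ≈ -35205.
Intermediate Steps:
m(o) = 21 + 7*o
(m(-72) - 10353)/((-2772/9921 + 12572/8054) - 3431) - 1*35208 = ((21 + 7*(-72)) - 10353)/((-2772/9921 + 12572/8054) - 3431) - 1*35208 = ((21 - 504) - 10353)/((-2772*1/9921 + 12572*(1/8054)) - 3431) - 35208 = (-483 - 10353)/((-924/3307 + 6286/4027) - 3431) - 35208 = -10836/(17066854/13317289 - 3431) - 35208 = -10836/(-45674551705/13317289) - 35208 = -10836*(-13317289/45674551705) - 35208 = 144306143604/45674551705 - 35208 = -1607965310286036/45674551705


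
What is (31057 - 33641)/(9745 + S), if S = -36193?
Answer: 17/174 ≈ 0.097701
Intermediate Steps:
(31057 - 33641)/(9745 + S) = (31057 - 33641)/(9745 - 36193) = -2584/(-26448) = -2584*(-1/26448) = 17/174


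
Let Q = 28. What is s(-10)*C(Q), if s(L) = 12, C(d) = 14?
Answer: 168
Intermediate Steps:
s(-10)*C(Q) = 12*14 = 168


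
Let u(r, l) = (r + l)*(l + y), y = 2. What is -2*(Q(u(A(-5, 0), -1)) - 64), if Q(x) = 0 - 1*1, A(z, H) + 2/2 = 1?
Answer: 130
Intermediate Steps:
A(z, H) = 0 (A(z, H) = -1 + 1 = 0)
u(r, l) = (2 + l)*(l + r) (u(r, l) = (r + l)*(l + 2) = (l + r)*(2 + l) = (2 + l)*(l + r))
Q(x) = -1 (Q(x) = 0 - 1 = -1)
-2*(Q(u(A(-5, 0), -1)) - 64) = -2*(-1 - 64) = -2*(-65) = 130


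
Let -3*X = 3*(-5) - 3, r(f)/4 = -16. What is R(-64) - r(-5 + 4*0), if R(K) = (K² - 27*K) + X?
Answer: 5894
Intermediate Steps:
r(f) = -64 (r(f) = 4*(-16) = -64)
X = 6 (X = -(3*(-5) - 3)/3 = -(-15 - 3)/3 = -⅓*(-18) = 6)
R(K) = 6 + K² - 27*K (R(K) = (K² - 27*K) + 6 = 6 + K² - 27*K)
R(-64) - r(-5 + 4*0) = (6 + (-64)² - 27*(-64)) - 1*(-64) = (6 + 4096 + 1728) + 64 = 5830 + 64 = 5894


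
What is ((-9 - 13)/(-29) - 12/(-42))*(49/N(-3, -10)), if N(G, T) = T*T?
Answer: 371/725 ≈ 0.51172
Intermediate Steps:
N(G, T) = T**2
((-9 - 13)/(-29) - 12/(-42))*(49/N(-3, -10)) = ((-9 - 13)/(-29) - 12/(-42))*(49/((-10)**2)) = (-22*(-1/29) - 12*(-1/42))*(49/100) = (22/29 + 2/7)*(49*(1/100)) = (212/203)*(49/100) = 371/725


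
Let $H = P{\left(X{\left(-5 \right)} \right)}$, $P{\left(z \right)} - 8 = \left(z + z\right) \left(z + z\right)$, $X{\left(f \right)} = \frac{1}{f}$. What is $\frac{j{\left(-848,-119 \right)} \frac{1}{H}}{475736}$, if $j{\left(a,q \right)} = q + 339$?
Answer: $\frac{1375}{24262536} \approx 5.6672 \cdot 10^{-5}$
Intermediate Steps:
$j{\left(a,q \right)} = 339 + q$
$P{\left(z \right)} = 8 + 4 z^{2}$ ($P{\left(z \right)} = 8 + \left(z + z\right) \left(z + z\right) = 8 + 2 z 2 z = 8 + 4 z^{2}$)
$H = \frac{204}{25}$ ($H = 8 + 4 \left(\frac{1}{-5}\right)^{2} = 8 + 4 \left(- \frac{1}{5}\right)^{2} = 8 + 4 \cdot \frac{1}{25} = 8 + \frac{4}{25} = \frac{204}{25} \approx 8.16$)
$\frac{j{\left(-848,-119 \right)} \frac{1}{H}}{475736} = \frac{\left(339 - 119\right) \frac{1}{\frac{204}{25}}}{475736} = 220 \cdot \frac{25}{204} \cdot \frac{1}{475736} = \frac{1375}{51} \cdot \frac{1}{475736} = \frac{1375}{24262536}$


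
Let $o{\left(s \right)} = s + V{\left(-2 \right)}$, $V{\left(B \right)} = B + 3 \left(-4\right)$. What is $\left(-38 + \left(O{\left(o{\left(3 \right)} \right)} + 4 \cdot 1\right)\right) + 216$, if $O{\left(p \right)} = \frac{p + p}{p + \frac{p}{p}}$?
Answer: $\frac{921}{5} \approx 184.2$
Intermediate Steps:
$V{\left(B \right)} = -12 + B$ ($V{\left(B \right)} = B - 12 = -12 + B$)
$o{\left(s \right)} = -14 + s$ ($o{\left(s \right)} = s - 14 = -14 + s$)
$O{\left(p \right)} = \frac{2 p}{1 + p}$ ($O{\left(p \right)} = \frac{2 p}{p + 1} = \frac{2 p}{1 + p}$)
$\left(-38 + \left(O{\left(o{\left(3 \right)} \right)} + 4 \cdot 1\right)\right) + 216 = \left(-38 + \left(\frac{2 \left(-14 + 3\right)}{1 + \left(-14 + 3\right)} + 4 \cdot 1\right)\right) + 216 = \left(-38 + \left(2 \left(-11\right) \frac{1}{1 - 11} + 4\right)\right) + 216 = \left(-38 + \left(2 \left(-11\right) \frac{1}{-10} + 4\right)\right) + 216 = \left(-38 + \left(2 \left(-11\right) \left(- \frac{1}{10}\right) + 4\right)\right) + 216 = \left(-38 + \left(\frac{11}{5} + 4\right)\right) + 216 = \left(-38 + \frac{31}{5}\right) + 216 = - \frac{159}{5} + 216 = \frac{921}{5}$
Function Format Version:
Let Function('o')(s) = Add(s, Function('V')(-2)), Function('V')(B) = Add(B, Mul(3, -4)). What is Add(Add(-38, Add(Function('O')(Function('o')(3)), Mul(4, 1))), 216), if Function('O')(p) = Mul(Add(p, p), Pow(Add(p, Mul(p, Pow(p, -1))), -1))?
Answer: Rational(921, 5) ≈ 184.20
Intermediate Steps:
Function('V')(B) = Add(-12, B) (Function('V')(B) = Add(B, -12) = Add(-12, B))
Function('o')(s) = Add(-14, s) (Function('o')(s) = Add(s, Add(-12, -2)) = Add(s, -14) = Add(-14, s))
Function('O')(p) = Mul(2, p, Pow(Add(1, p), -1)) (Function('O')(p) = Mul(Mul(2, p), Pow(Add(p, 1), -1)) = Mul(Mul(2, p), Pow(Add(1, p), -1)) = Mul(2, p, Pow(Add(1, p), -1)))
Add(Add(-38, Add(Function('O')(Function('o')(3)), Mul(4, 1))), 216) = Add(Add(-38, Add(Mul(2, Add(-14, 3), Pow(Add(1, Add(-14, 3)), -1)), Mul(4, 1))), 216) = Add(Add(-38, Add(Mul(2, -11, Pow(Add(1, -11), -1)), 4)), 216) = Add(Add(-38, Add(Mul(2, -11, Pow(-10, -1)), 4)), 216) = Add(Add(-38, Add(Mul(2, -11, Rational(-1, 10)), 4)), 216) = Add(Add(-38, Add(Rational(11, 5), 4)), 216) = Add(Add(-38, Rational(31, 5)), 216) = Add(Rational(-159, 5), 216) = Rational(921, 5)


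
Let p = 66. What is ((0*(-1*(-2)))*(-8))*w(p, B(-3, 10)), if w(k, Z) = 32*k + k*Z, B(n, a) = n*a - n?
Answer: 0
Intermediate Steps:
B(n, a) = -n + a*n (B(n, a) = a*n - n = -n + a*n)
w(k, Z) = 32*k + Z*k
((0*(-1*(-2)))*(-8))*w(p, B(-3, 10)) = ((0*(-1*(-2)))*(-8))*(66*(32 - 3*(-1 + 10))) = ((0*2)*(-8))*(66*(32 - 3*9)) = (0*(-8))*(66*(32 - 27)) = 0*(66*5) = 0*330 = 0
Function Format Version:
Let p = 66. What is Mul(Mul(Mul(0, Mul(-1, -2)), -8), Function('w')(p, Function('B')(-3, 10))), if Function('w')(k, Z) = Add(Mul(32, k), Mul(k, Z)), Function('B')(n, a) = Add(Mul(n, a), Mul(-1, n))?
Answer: 0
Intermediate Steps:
Function('B')(n, a) = Add(Mul(-1, n), Mul(a, n)) (Function('B')(n, a) = Add(Mul(a, n), Mul(-1, n)) = Add(Mul(-1, n), Mul(a, n)))
Function('w')(k, Z) = Add(Mul(32, k), Mul(Z, k))
Mul(Mul(Mul(0, Mul(-1, -2)), -8), Function('w')(p, Function('B')(-3, 10))) = Mul(Mul(Mul(0, Mul(-1, -2)), -8), Mul(66, Add(32, Mul(-3, Add(-1, 10))))) = Mul(Mul(Mul(0, 2), -8), Mul(66, Add(32, Mul(-3, 9)))) = Mul(Mul(0, -8), Mul(66, Add(32, -27))) = Mul(0, Mul(66, 5)) = Mul(0, 330) = 0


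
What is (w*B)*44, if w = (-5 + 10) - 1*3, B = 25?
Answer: 2200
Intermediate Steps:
w = 2 (w = 5 - 3 = 2)
(w*B)*44 = (2*25)*44 = 50*44 = 2200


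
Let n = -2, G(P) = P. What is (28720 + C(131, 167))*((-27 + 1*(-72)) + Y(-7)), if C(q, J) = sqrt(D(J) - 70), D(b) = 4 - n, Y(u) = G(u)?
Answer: -3044320 - 848*I ≈ -3.0443e+6 - 848.0*I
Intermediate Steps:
Y(u) = u
D(b) = 6 (D(b) = 4 - 1*(-2) = 4 + 2 = 6)
C(q, J) = 8*I (C(q, J) = sqrt(6 - 70) = sqrt(-64) = 8*I)
(28720 + C(131, 167))*((-27 + 1*(-72)) + Y(-7)) = (28720 + 8*I)*((-27 + 1*(-72)) - 7) = (28720 + 8*I)*((-27 - 72) - 7) = (28720 + 8*I)*(-99 - 7) = (28720 + 8*I)*(-106) = -3044320 - 848*I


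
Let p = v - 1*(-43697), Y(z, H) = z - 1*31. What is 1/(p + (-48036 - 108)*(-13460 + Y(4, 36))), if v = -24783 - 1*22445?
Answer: 1/649314597 ≈ 1.5401e-9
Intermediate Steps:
Y(z, H) = -31 + z (Y(z, H) = z - 31 = -31 + z)
v = -47228 (v = -24783 - 22445 = -47228)
p = -3531 (p = -47228 - 1*(-43697) = -47228 + 43697 = -3531)
1/(p + (-48036 - 108)*(-13460 + Y(4, 36))) = 1/(-3531 + (-48036 - 108)*(-13460 + (-31 + 4))) = 1/(-3531 - 48144*(-13460 - 27)) = 1/(-3531 - 48144*(-13487)) = 1/(-3531 + 649318128) = 1/649314597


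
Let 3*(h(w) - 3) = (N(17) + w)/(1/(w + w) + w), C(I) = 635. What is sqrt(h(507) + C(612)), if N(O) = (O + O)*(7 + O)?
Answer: 4*sqrt(10553242280954)/514099 ≈ 25.276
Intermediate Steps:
N(O) = 2*O*(7 + O) (N(O) = (2*O)*(7 + O) = 2*O*(7 + O))
h(w) = 3 + (816 + w)/(3*(w + 1/(2*w))) (h(w) = 3 + ((2*17*(7 + 17) + w)/(1/(w + w) + w))/3 = 3 + ((2*17*24 + w)/(1/(2*w) + w))/3 = 3 + ((816 + w)/(1/(2*w) + w))/3 = 3 + ((816 + w)/(w + 1/(2*w)))/3 = 3 + (816 + w)/(3*(w + 1/(2*w))))
sqrt(h(507) + C(612)) = sqrt((9 + 20*507**2 + 1632*507)/(3*(1 + 2*507**2)) + 635) = sqrt((9 + 20*257049 + 827424)/(3*(1 + 2*257049)) + 635) = sqrt((9 + 5140980 + 827424)/(3*(1 + 514098)) + 635) = sqrt((1/3)*5968413/514099 + 635) = sqrt((1/3)*(1/514099)*5968413 + 635) = sqrt(1989471/514099 + 635) = sqrt(328442336/514099) = 4*sqrt(10553242280954)/514099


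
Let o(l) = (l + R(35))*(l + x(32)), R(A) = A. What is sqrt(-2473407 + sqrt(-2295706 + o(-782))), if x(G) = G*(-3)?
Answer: sqrt(-2473407 + 4*I*sqrt(102490)) ≈ 0.407 + 1572.7*I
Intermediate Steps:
x(G) = -3*G
o(l) = (-96 + l)*(35 + l) (o(l) = (l + 35)*(l - 3*32) = (35 + l)*(l - 96) = (35 + l)*(-96 + l) = (-96 + l)*(35 + l))
sqrt(-2473407 + sqrt(-2295706 + o(-782))) = sqrt(-2473407 + sqrt(-2295706 + (-3360 + (-782)**2 - 61*(-782)))) = sqrt(-2473407 + sqrt(-2295706 + (-3360 + 611524 + 47702))) = sqrt(-2473407 + sqrt(-2295706 + 655866)) = sqrt(-2473407 + sqrt(-1639840)) = sqrt(-2473407 + 4*I*sqrt(102490))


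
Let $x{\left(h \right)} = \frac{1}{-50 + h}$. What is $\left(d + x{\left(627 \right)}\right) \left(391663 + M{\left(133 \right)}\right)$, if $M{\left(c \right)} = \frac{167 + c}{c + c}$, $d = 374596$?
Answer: $\frac{11259118458945797}{76741} \approx 1.4672 \cdot 10^{11}$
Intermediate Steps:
$M{\left(c \right)} = \frac{167 + c}{2 c}$
$\left(d + x{\left(627 \right)}\right) \left(391663 + M{\left(133 \right)}\right) = \left(374596 + \frac{1}{-50 + 627}\right) \left(391663 + \frac{167 + 133}{2 \cdot 133}\right) = \left(374596 + \frac{1}{577}\right) \left(391663 + \frac{1}{2} \cdot \frac{1}{133} \cdot 300\right) = \left(374596 + \frac{1}{577}\right) \left(391663 + \frac{150}{133}\right) = \frac{216141893}{577} \cdot \frac{52091329}{133} = \frac{11259118458945797}{76741}$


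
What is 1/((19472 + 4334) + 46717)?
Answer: 1/70523 ≈ 1.4180e-5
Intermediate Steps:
1/((19472 + 4334) + 46717) = 1/(23806 + 46717) = 1/70523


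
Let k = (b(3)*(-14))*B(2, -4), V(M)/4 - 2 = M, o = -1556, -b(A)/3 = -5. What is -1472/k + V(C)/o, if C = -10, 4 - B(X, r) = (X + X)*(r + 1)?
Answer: 18734/40845 ≈ 0.45866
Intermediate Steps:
b(A) = 15 (b(A) = -3*(-5) = 15)
B(X, r) = 4 - 2*X*(1 + r) (B(X, r) = 4 - (X + X)*(r + 1) = 4 - 2*X*(1 + r))
V(M) = 8 + 4*M
k = -3360 (k = (15*(-14))*(4 - 2*2 - 2*2*(-4)) = -210*(4 - 4 + 16) = -210*16 = -3360)
-1472/k + V(C)/o = -1472/(-3360) + (8 + 4*(-10))/(-1556) = -1472*(-1/3360) + (8 - 40)*(-1/1556) = 46/105 - 32*(-1/1556) = 46/105 + 8/389 = 18734/40845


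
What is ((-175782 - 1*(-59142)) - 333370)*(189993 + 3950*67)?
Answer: -204593896430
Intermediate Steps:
((-175782 - 1*(-59142)) - 333370)*(189993 + 3950*67) = ((-175782 + 59142) - 333370)*(189993 + 264650) = (-116640 - 333370)*454643 = -450010*454643 = -204593896430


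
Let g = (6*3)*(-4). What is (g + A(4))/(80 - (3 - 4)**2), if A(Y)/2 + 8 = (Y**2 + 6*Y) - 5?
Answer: -18/79 ≈ -0.22785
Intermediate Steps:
A(Y) = -26 + 2*Y**2 + 12*Y (A(Y) = -16 + 2*((Y**2 + 6*Y) - 5) = -16 + 2*(-5 + Y**2 + 6*Y) = -16 + (-10 + 2*Y**2 + 12*Y) = -26 + 2*Y**2 + 12*Y)
g = -72 (g = 18*(-4) = -72)
(g + A(4))/(80 - (3 - 4)**2) = (-72 + (-26 + 2*4**2 + 12*4))/(80 - (3 - 4)**2) = (-72 + (-26 + 2*16 + 48))/(80 - 1*(-1)**2) = (-72 + (-26 + 32 + 48))/(80 - 1*1) = (-72 + 54)/(80 - 1) = -18/79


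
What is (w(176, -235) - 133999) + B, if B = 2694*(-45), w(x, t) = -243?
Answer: -255472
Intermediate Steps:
B = -121230
(w(176, -235) - 133999) + B = (-243 - 133999) - 121230 = -134242 - 121230 = -255472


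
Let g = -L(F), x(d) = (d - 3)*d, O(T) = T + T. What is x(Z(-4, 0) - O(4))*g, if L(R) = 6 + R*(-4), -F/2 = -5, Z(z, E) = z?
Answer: 6120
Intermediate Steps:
O(T) = 2*T
F = 10 (F = -2*(-5) = 10)
x(d) = d*(-3 + d) (x(d) = (-3 + d)*d = d*(-3 + d))
L(R) = 6 - 4*R
g = 34 (g = -(6 - 4*10) = -(6 - 40) = -1*(-34) = 34)
x(Z(-4, 0) - O(4))*g = ((-4 - 2*4)*(-3 + (-4 - 2*4)))*34 = ((-4 - 1*8)*(-3 + (-4 - 1*8)))*34 = ((-4 - 8)*(-3 + (-4 - 8)))*34 = -12*(-3 - 12)*34 = -12*(-15)*34 = 180*34 = 6120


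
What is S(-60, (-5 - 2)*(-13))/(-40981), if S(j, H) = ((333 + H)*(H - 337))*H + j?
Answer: 9491724/40981 ≈ 231.61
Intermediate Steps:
S(j, H) = j + H*(-337 + H)*(333 + H) (S(j, H) = ((333 + H)*(-337 + H))*H + j = ((-337 + H)*(333 + H))*H + j = H*(-337 + H)*(333 + H) + j = j + H*(-337 + H)*(333 + H))
S(-60, (-5 - 2)*(-13))/(-40981) = (-60 + ((-5 - 2)*(-13))³ - 112221*(-5 - 2)*(-13) - 4*169*(-5 - 2)²)/(-40981) = (-60 + (-7*(-13))³ - (-785547)*(-13) - 4*(-7*(-13))²)*(-1/40981) = (-60 + 91³ - 112221*91 - 4*91²)*(-1/40981) = (-60 + 753571 - 10212111 - 4*8281)*(-1/40981) = (-60 + 753571 - 10212111 - 33124)*(-1/40981) = -9491724*(-1/40981) = 9491724/40981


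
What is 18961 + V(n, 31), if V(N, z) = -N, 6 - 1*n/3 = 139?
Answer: 19360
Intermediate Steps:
n = -399 (n = 18 - 3*139 = 18 - 417 = -399)
18961 + V(n, 31) = 18961 - 1*(-399) = 18961 + 399 = 19360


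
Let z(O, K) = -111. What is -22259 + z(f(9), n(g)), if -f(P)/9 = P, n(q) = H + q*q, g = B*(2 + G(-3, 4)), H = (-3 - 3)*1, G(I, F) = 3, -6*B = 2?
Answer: -22370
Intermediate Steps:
B = -⅓ (B = -⅙*2 = -⅓ ≈ -0.33333)
H = -6 (H = -6*1 = -6)
g = -5/3 (g = -(2 + 3)/3 = -⅓*5 = -5/3 ≈ -1.6667)
n(q) = -6 + q² (n(q) = -6 + q*q = -6 + q²)
f(P) = -9*P
-22259 + z(f(9), n(g)) = -22259 - 111 = -22370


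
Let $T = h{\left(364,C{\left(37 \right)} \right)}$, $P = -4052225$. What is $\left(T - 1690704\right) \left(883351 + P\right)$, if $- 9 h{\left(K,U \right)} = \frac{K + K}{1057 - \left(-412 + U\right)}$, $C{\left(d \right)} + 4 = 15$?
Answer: $\frac{35151398115679192}{6561} \approx 5.3576 \cdot 10^{12}$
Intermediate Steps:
$C{\left(d \right)} = 11$ ($C{\left(d \right)} = -4 + 15 = 11$)
$h{\left(K,U \right)} = - \frac{2 K}{9 \left(1469 - U\right)}$ ($h{\left(K,U \right)} = - \frac{\left(K + K\right) \frac{1}{1057 - \left(-412 + U\right)}}{9} = - \frac{2 K \frac{1}{1469 - U}}{9} = - \frac{2 K}{9 \left(1469 - U\right)}$)
$T = - \frac{364}{6561}$ ($T = \frac{2}{9} \cdot 364 \frac{1}{-1469 + 11} = \frac{2}{9} \cdot 364 \frac{1}{-1458} = \frac{2}{9} \cdot 364 \left(- \frac{1}{1458}\right) = - \frac{364}{6561} \approx -0.055479$)
$\left(T - 1690704\right) \left(883351 + P\right) = \left(- \frac{364}{6561} - 1690704\right) \left(883351 - 4052225\right) = \left(- \frac{11092709308}{6561}\right) \left(-3168874\right) = \frac{35151398115679192}{6561}$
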